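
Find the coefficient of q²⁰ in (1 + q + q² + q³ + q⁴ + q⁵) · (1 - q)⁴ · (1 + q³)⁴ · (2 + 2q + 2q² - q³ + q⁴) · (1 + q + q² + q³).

29

(1 + q + q² + q³ + q⁴ + q⁵) has coefficients 1,1,1,1,1,1 for degrees 0…5.
(1 - q)⁴ has coefficients 1,-4,6,-4,1,0,0,0,0,0,0,0,0,0,0,0,0,0,0,0,0 for degrees 0…20.
Multiplying by (1 + q³)⁴ gives running coefficients 1,-4,6,0,-15,24,-10,-20,36,-20,-10,24,-15,0,6,-4,1,0,0,0,0 for degrees 0…20.
Multiplying by (2 + 2q + 2q² - q³ + q⁴) gives running coefficients 2,-6,6,3,-13,8,4,3,-27,26,22,-68,54,8,-52,43,-9,-12,12,-5,1 for degrees 0…20.
Finally multiplying by (1 + q + q² + q³), the product of all factors after the first has coefficients 2,-4,2,5,-10,4,2,2,-12,6,24,-47,34,16,-58,53,-10,-30,34,-14,-4 for degrees 0…20.
[q²⁰] = 1·(-4) + 1·(-14) + 1·34 + 1·(-30) + 1·(-10) + 1·53 = 29.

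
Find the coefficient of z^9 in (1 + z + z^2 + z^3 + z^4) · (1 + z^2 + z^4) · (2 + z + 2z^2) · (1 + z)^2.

25

(1 + z + z^2 + z^3 + z^4) has coefficients 1,1,1,1,1 for degrees 0…4.
(1 + z^2 + z^4) has coefficients 1,0,1,0,1,0,0,0,0,0 for degrees 0…9.
Multiplying by (2 + z + 2z^2) gives running coefficients 2,1,4,1,4,1,2,0,0,0 for degrees 0…9.
Finally multiplying by (1 + z)^2, the product of all factors after the first has coefficients 2,5,8,10,10,10,8,5,2,0 for degrees 0…9.
[z^9] = 1·0 + 1·2 + 1·5 + 1·8 + 1·10 = 25.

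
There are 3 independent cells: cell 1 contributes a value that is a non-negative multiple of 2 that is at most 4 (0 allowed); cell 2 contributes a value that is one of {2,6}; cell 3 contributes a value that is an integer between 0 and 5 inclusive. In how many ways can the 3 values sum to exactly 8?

4

The generating function for the choices is (1 + q² + q⁴)·(q² + q⁶)·(1 + q + q² + q³ + q⁴ + q⁵); the count is [q⁸].
(1 + q² + q⁴) has coefficients 1,0,1,0,1 for degrees 0…4.
(q² + q⁶) has coefficients 0,0,1,0,0,0,1,0,0 for degrees 0…8.
Finally multiplying by (1 + q + q² + q³ + q⁴ + q⁵), the product of all factors after the first has coefficients 0,0,1,1,1,1,2,2,1 for degrees 0…8.
[q⁸] = 1·1 + 1·2 + 1·1 = 4.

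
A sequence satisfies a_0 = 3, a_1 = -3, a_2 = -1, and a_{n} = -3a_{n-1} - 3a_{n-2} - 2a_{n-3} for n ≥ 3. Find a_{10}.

-345

The ordinary generating function has denominator 1 + 3z + 3z^2 + 2z^3.
Iterating the recurrence: a_0,…,a_{10} = 3, -3, -1, 6, -9, 11, -18, 39, -85, 174, -345.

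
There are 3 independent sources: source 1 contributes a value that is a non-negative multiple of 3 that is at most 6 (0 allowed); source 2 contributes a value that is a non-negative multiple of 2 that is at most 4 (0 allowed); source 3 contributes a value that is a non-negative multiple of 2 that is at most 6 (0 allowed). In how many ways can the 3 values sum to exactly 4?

3

The generating function for the choices is (1 + t³ + t⁶)·(1 + t² + t⁴)·(1 + t² + t⁴ + t⁶); the count is [t⁴].
(1 + t³ + t⁶) has coefficients 1,0,0,1,0 for degrees 0…4.
(1 + t² + t⁴) has coefficients 1,0,1,0,1 for degrees 0…4.
Finally multiplying by (1 + t² + t⁴ + t⁶), the product of all factors after the first has coefficients 1,0,2,0,3 for degrees 0…4.
[t⁴] = 1·3 + 1·0 = 3.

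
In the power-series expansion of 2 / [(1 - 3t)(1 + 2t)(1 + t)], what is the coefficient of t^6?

Partial fractions give a closed form: a_n = (9/10)·3^n + (8/5)·(-2)^n + (-1/2)·(-1)^n.
At n = 6: a_6 = 758.

758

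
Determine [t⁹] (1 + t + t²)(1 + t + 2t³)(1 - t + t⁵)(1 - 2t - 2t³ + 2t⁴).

-2

(1 + t + t²) has coefficients 1,1,1 for degrees 0…2.
(1 + t + 2t³) has coefficients 1,1,0,2,0,0,0,0,0,0 for degrees 0…9.
Multiplying by (1 - t + t⁵) gives running coefficients 1,0,-1,2,-2,1,1,0,2,0 for degrees 0…9.
Finally multiplying by (1 - 2t - 2t³ + 2t⁴), the product of all factors after the first has coefficients 1,-2,-1,2,-4,7,-7,6,-4,-4 for degrees 0…9.
[t⁹] = 1·(-4) + 1·(-4) + 1·6 = -2.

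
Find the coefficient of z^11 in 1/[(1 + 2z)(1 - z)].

The denominator gives the recurrence a_n = −a_(n−1) + 2a_(n−2) for n ≥ 2; the numerator fixes a_0 = 1, a_1 = -1.
Iterating: 1, -1, 3, -5, 11, -21, 43, -85, 171, -341, 683, -1365, so a_11 = -1365.

-1365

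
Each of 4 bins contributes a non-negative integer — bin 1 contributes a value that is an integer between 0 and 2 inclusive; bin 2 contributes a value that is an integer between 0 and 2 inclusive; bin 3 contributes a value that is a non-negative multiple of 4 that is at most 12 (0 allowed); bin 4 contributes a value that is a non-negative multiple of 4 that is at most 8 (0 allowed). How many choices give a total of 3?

2

The generating function for the choices is (1 + y + y^2)·(1 + y + y^2)·(1 + y^4 + y^8 + y^12)·(1 + y^4 + y^8); the count is [y^3].
(1 + y + y^2) has coefficients 1,1,1 for degrees 0…2.
(1 + y + y^2) has coefficients 1,1,1,0 for degrees 0…3.
Multiplying by (1 + y^4 + y^8 + y^12) gives running coefficients 1,1,1,0 for degrees 0…3.
Finally multiplying by (1 + y^4 + y^8), the product of all factors after the first has coefficients 1,1,1,0 for degrees 0…3.
[y^3] = 1·0 + 1·1 + 1·1 = 2.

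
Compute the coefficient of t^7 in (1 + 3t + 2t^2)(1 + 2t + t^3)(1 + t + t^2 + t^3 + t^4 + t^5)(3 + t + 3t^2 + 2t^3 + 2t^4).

(1 + 3t + 2t^2) has coefficients 1,3,2 for degrees 0…2.
(1 + 2t + t^3) has coefficients 1,2,0,1,0,0,0,0 for degrees 0…7.
Multiplying by (1 + t + t^2 + t^3 + t^4 + t^5) gives running coefficients 1,3,3,4,4,4,3,1 for degrees 0…7.
Finally multiplying by (3 + t + 3t^2 + 2t^3 + 2t^4), the product of all factors after the first has coefficients 3,10,15,26,33,40,39,34 for degrees 0…7.
[t^7] = 1·34 + 3·39 + 2·40 = 231.

231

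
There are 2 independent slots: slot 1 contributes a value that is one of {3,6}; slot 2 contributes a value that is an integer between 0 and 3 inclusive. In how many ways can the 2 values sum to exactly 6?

The generating function for the choices is (z^3 + z^6)·(1 + z + z^2 + z^3); the count is [z^6].
(z^3 + z^6) has coefficients 0,0,0,1,0,0,1 for degrees 0…6.
(1 + z + z^2 + z^3) has coefficients 1,1,1,1,0,0,0 for degrees 0…6.
[z^6] = 1·1 + 1·1 = 2.

2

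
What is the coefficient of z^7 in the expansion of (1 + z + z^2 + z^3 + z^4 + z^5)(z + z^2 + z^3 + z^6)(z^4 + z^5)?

(1 + z + z^2 + z^3 + z^4 + z^5) has coefficients 1,1,1,1,1,1 for degrees 0…5.
(z + z^2 + z^3 + z^6) has coefficients 0,1,1,1,0,0,1,0 for degrees 0…7.
Finally multiplying by (z^4 + z^5), the product of all factors after the first has coefficients 0,0,0,0,0,1,2,2 for degrees 0…7.
[z^7] = 1·2 + 1·2 + 1·1 + 1·0 + 1·0 + 1·0 = 5.

5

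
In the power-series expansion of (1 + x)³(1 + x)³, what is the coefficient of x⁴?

15

(1 + x)³ has coefficients 1,3,3,1 for degrees 0…3.
(1 + x)³ has coefficients 1,3,3,1,0 for degrees 0…4.
[x⁴] = 1·0 + 3·1 + 3·3 + 1·3 = 15.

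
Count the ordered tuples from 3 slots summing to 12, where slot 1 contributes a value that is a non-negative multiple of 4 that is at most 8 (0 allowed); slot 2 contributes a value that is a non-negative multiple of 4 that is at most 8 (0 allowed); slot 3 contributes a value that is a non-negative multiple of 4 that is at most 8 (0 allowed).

The generating function for the choices is (1 + x⁴ + x⁸)·(1 + x⁴ + x⁸)·(1 + x⁴ + x⁸); the count is [x¹²].
(1 + x⁴ + x⁸) has coefficients 1,0,0,0,1,0,0,0,1 for degrees 0…8.
(1 + x⁴ + x⁸) has coefficients 1,0,0,0,1,0,0,0,1,0,0,0,0 for degrees 0…12.
Finally multiplying by (1 + x⁴ + x⁸), the product of all factors after the first has coefficients 1,0,0,0,2,0,0,0,3,0,0,0,2 for degrees 0…12.
[x¹²] = 1·2 + 1·3 + 1·2 = 7.

7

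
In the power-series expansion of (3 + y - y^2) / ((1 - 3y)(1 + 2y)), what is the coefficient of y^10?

The denominator gives the recurrence a_n = a_(n−1) + 6a_(n−2) for n ≥ 3; the numerator fixes a_0 = 3, a_1 = 4, a_2 = 21.
Iterating: 3, 4, 21, 45, 171, 441, 1467, 4113, 12915, 37593, 115083, so a_10 = 115083.

115083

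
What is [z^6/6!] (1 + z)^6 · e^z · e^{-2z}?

The EGF product rule gives c_6 = Σ_{k_1+k_2+k_3=6} C(6; k_1,k_2,k_3) · ∏ g_i(k_i), where (1+z)^6 gives the falling factorial (6)_k; e^z gives (1)^k; e^{-2z} gives (-2)^k.
g_1(k) for k = 0…6: 1, 6, 30, 120, 360, 720, 720.
g_2(k) for k = 0…6: 1, 1, 1, 1, 1, 1, 1.
g_3(k) for k = 0…6: 1, -2, 4, -8, 16, -32, 64.
First combine the last two factors: h(k) = Σ_j C(k,j)·g_2(j)·g_3(k−j) for k = 0…6: 1, -1, 1, -1, 1, -1, 1.
c_6 = Σ_k C(6,k)·g_1(k)·h(6−k) = 1·1·1 + 6·6·(-1) + 15·30·1 + 20·120·(-1) + 15·360·1 + 6·720·(-1) + 1·720·1 = 1 − 36 + 450 − 2400 + 5400 − 4320 + 720 = -185.

-185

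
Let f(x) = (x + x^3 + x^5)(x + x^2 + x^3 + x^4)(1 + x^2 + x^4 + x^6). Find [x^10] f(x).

5

(x + x^3 + x^5) has coefficients 0,1,0,1,0,1 for degrees 0…5.
(x + x^2 + x^3 + x^4) has coefficients 0,1,1,1,1,0,0,0,0,0,0 for degrees 0…10.
Finally multiplying by (1 + x^2 + x^4 + x^6), the product of all factors after the first has coefficients 0,1,1,2,2,2,2,2,2,1,1 for degrees 0…10.
[x^10] = 1·1 + 1·2 + 1·2 = 5.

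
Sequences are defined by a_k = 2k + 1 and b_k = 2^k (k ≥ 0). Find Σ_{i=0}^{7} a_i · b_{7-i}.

749

The convolution is the t^7 coefficient of A(t)B(t).
Σ = 1·128 + 3·64 + 5·32 + 7·16 + 9·8 + 11·4 + 13·2 + 15·1 = 749.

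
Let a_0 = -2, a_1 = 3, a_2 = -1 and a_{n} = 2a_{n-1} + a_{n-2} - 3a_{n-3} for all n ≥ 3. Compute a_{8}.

53

The ordinary generating function has denominator 1 - 2y - y^2 + 3y^3.
Iterating the recurrence: a_0,…,a_{8} = -2, 3, -1, 7, 4, 18, 19, 44, 53.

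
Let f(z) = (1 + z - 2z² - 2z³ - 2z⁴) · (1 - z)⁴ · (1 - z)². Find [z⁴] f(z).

(1 + z - 2z² - 2z³ - 2z⁴) has coefficients 1,1,-2,-2,-2 for degrees 0…4.
(1 - z)⁴ has coefficients 1,-4,6,-4,1 for degrees 0…4.
Finally multiplying by (1 - z)², the product of all factors after the first has coefficients 1,-6,15,-20,15 for degrees 0…4.
[z⁴] = 1·15 + 1·(-20) − 2·15 − 2·(-6) − 2·1 = -25.

-25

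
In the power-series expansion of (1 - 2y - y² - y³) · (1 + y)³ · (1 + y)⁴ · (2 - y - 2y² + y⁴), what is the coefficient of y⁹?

(1 - 2y - y² - y³) has coefficients 1,-2,-1,-1 for degrees 0…3.
(1 + y)³ has coefficients 1,3,3,1,0,0,0,0,0,0 for degrees 0…9.
Multiplying by (1 + y)⁴ gives running coefficients 1,7,21,35,35,21,7,1,0,0 for degrees 0…9.
Finally multiplying by (2 - y - 2y² + y⁴), the product of all factors after the first has coefficients 2,13,33,35,-6,-56,-56,-12,20,19 for degrees 0…9.
[y⁹] = 1·19 − 2·20 − 1·(-12) − 1·(-56) = 47.

47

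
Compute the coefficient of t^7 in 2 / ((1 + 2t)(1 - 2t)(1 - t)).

170

Partial fractions give a closed form: a_n = (2/3)·(-2)^n + (2)·2^n + (-2/3)·1^n.
At n = 7: a_7 = 170.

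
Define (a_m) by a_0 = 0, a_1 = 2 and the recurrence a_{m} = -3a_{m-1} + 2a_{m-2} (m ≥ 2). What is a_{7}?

The ordinary generating function has denominator 1 + 3z - 2z^2.
Iterating the recurrence: a_0,…,a_{7} = 0, 2, -6, 22, -78, 278, -990, 3526.

3526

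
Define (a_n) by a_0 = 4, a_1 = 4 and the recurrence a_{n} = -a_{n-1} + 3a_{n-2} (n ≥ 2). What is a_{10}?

1460

The ordinary generating function has denominator 1 + y - 3y^2.
Iterating the recurrence: a_0,…,a_{10} = 4, 4, 8, 4, 20, -8, 68, -92, 296, -572, 1460.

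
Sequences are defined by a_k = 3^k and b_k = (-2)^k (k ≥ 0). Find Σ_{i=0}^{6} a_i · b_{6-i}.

463

This is [x^6] in the product of the two ordinary generating functions.
Σ = 1·64 + 3·(-32) + 9·16 + 27·(-8) + 81·4 + 243·(-2) + 729·1 = 463.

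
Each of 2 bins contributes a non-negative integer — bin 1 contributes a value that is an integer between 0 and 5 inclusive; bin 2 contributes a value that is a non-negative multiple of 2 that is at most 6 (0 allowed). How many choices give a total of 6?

The generating function for the choices is (1 + t + t² + t³ + t⁴ + t⁵)·(1 + t² + t⁴ + t⁶); the count is [t⁶].
(1 + t + t² + t³ + t⁴ + t⁵) has coefficients 1,1,1,1,1,1 for degrees 0…5.
(1 + t² + t⁴ + t⁶) has coefficients 1,0,1,0,1,0,1 for degrees 0…6.
[t⁶] = 1·1 + 1·0 + 1·1 + 1·0 + 1·1 + 1·0 = 3.

3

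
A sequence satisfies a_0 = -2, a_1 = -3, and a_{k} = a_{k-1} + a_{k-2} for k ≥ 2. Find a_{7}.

-55

The ordinary generating function has denominator 1 - q - q^2.
Iterating the recurrence: a_0,…,a_{7} = -2, -3, -5, -8, -13, -21, -34, -55.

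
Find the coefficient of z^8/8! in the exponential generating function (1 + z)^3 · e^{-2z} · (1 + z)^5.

The EGF product rule gives c_8 = Σ_{k_1+k_2+k_3=8} C(8; k_1,k_2,k_3) · ∏ g_i(k_i), where (1+z)^3 gives the falling factorial (3)_k; e^{-2z} gives (-2)^k; (1+z)^5 gives the falling factorial (5)_k.
g_1(k) for k = 0…8: 1, 3, 6, 6, 0, 0, 0, 0, 0.
g_2(k) for k = 0…8: 1, -2, 4, -8, 16, -32, 64, -128, 256.
g_3(k) for k = 0…8: 1, 5, 20, 60, 120, 120, 0, 0, 0.
First combine the last two factors: h(k) = Σ_j C(k,j)·g_2(j)·g_3(k−j) for k = 0…8: 1, 3, 4, -8, -24, 88, 64, -1248, 4096.
c_8 = Σ_k C(8,k)·g_1(k)·h(8−k) = 1·1·4096 + 8·3·(-1248) + 28·6·64 + 56·6·88 = 4096 − 29952 + 10752 + 29568 = 14464.

14464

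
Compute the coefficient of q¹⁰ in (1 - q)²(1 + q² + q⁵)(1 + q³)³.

(1 - q)² has coefficients 1,-2,1 for degrees 0…2.
(1 + q² + q⁵) has coefficients 1,0,1,0,0,1,0,0,0,0,0 for degrees 0…10.
Finally multiplying by (1 + q³)³, the product of all factors after the first has coefficients 1,0,1,3,0,4,3,0,6,1,0 for degrees 0…10.
[q¹⁰] = 1·0 − 2·1 + 1·6 = 4.

4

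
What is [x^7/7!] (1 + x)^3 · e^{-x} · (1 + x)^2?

The EGF product rule gives c_7 = Σ_{k_1+k_2+k_3=7} C(7; k_1,k_2,k_3) · ∏ g_i(k_i), where (1+x)^3 gives the falling factorial (3)_k; e^{-x} gives (-1)^k; (1+x)^2 gives the falling factorial (2)_k.
g_1(k) for k = 0…7: 1, 3, 6, 6, 0, 0, 0, 0.
g_2(k) for k = 0…7: 1, -1, 1, -1, 1, -1, 1, -1.
g_3(k) for k = 0…7: 1, 2, 2, 0, 0, 0, 0, 0.
First combine the last two factors: h(k) = Σ_j C(k,j)·g_2(j)·g_3(k−j) for k = 0…7: 1, 1, -1, -1, 5, -11, 19, -29.
c_7 = Σ_k C(7,k)·g_1(k)·h(7−k) = 1·1·(-29) + 7·3·19 + 21·6·(-11) + 35·6·5 = −29 + 399 − 1386 + 1050 = 34.

34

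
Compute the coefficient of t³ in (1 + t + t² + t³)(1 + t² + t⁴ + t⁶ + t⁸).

2

(1 + t + t² + t³) has coefficients 1,1,1,1 for degrees 0…3.
(1 + t² + t⁴ + t⁶ + t⁸) has coefficients 1,0,1,0 for degrees 0…3.
[t³] = 1·0 + 1·1 + 1·0 + 1·1 = 2.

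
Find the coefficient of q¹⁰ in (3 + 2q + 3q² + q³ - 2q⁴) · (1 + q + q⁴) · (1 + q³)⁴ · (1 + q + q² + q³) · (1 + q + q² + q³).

(3 + 2q + 3q² + q³ - 2q⁴) has coefficients 3,2,3,1,-2 for degrees 0…4.
(1 + q + q⁴) has coefficients 1,1,0,0,1,0,0,0,0,0,0 for degrees 0…10.
Multiplying by (1 + q³)⁴ gives running coefficients 1,1,0,4,5,0,6,10,0,4,10 for degrees 0…10.
Multiplying by (1 + q + q² + q³) gives running coefficients 1,2,2,6,10,9,15,21,16,20,24 for degrees 0…10.
Finally multiplying by (1 + q + q² + q³), the product of all factors after the first has coefficients 1,3,5,11,20,27,40,55,61,72,81 for degrees 0…10.
[q¹⁰] = 3·81 + 2·72 + 3·61 + 1·55 − 2·40 = 545.

545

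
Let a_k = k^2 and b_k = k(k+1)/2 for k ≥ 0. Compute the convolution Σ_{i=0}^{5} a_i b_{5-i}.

77

The convolution is the x^5 coefficient of A(x)B(x).
Σ = 0·15 + 1·10 + 4·6 + 9·3 + 16·1 + 25·0 = 77.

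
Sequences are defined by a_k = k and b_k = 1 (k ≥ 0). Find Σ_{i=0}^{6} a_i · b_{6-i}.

21

Write out a_i and b_{6-i} for i = 0,…,6 and sum the products.
Σ = 0·1 + 1·1 + 2·1 + 3·1 + 4·1 + 5·1 + 6·1 = 21.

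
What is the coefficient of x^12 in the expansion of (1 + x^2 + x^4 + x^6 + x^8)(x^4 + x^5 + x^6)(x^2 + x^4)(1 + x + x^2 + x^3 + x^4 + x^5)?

(1 + x^2 + x^4 + x^6 + x^8) has coefficients 1,0,1,0,1,0,1,0,1 for degrees 0…8.
(x^4 + x^5 + x^6) has coefficients 0,0,0,0,1,1,1,0,0,0,0,0,0 for degrees 0…12.
Multiplying by (x^2 + x^4) gives running coefficients 0,0,0,0,0,0,1,1,2,1,1,0,0 for degrees 0…12.
Finally multiplying by (1 + x + x^2 + x^3 + x^4 + x^5), the product of all factors after the first has coefficients 0,0,0,0,0,0,1,2,4,5,6,6,5 for degrees 0…12.
[x^12] = 1·5 + 1·6 + 1·4 + 1·1 + 1·0 = 16.

16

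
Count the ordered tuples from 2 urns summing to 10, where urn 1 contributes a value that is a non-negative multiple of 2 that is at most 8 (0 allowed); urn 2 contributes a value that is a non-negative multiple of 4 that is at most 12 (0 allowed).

2

The generating function for the choices is (1 + z^2 + z^4 + z^6 + z^8)·(1 + z^4 + z^8 + z^12); the count is [z^10].
(1 + z^2 + z^4 + z^6 + z^8) has coefficients 1,0,1,0,1,0,1,0,1 for degrees 0…8.
(1 + z^4 + z^8 + z^12) has coefficients 1,0,0,0,1,0,0,0,1,0,0 for degrees 0…10.
[z^10] = 1·0 + 1·1 + 1·0 + 1·1 + 1·0 = 2.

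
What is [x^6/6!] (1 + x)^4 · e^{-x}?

37

The EGF product rule gives c_6 = Σ_{k_1+k_2=6} C(6; k_1,k_2) · ∏ g_i(k_i), where (1+x)^4 gives the falling factorial (4)_k; e^{-x} gives (-1)^k.
g_1(k) for k = 0…6: 1, 4, 12, 24, 24, 0, 0.
g_2(k) for k = 0…6: 1, -1, 1, -1, 1, -1, 1.
c_6 = Σ_k C(6,k)·g_1(k)·g_2(6−k) = 1·1·1 + 6·4·(-1) + 15·12·1 + 20·24·(-1) + 15·24·1 = 1 − 24 + 180 − 480 + 360 = 37.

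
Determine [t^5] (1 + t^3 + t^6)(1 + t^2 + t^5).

2

(1 + t^3 + t^6) has coefficients 1,0,0,1,0,0 for degrees 0…5.
(1 + t^2 + t^5) has coefficients 1,0,1,0,0,1 for degrees 0…5.
[t^5] = 1·1 + 1·1 = 2.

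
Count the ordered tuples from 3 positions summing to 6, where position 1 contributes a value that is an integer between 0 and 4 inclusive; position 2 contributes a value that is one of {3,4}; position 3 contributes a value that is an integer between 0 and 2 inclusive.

6

The generating function for the choices is (1 + z + z² + z³ + z⁴)·(z³ + z⁴)·(1 + z + z²); the count is [z⁶].
(1 + z + z² + z³ + z⁴) has coefficients 1,1,1,1,1 for degrees 0…4.
(z³ + z⁴) has coefficients 0,0,0,1,1,0,0 for degrees 0…6.
Finally multiplying by (1 + z + z²), the product of all factors after the first has coefficients 0,0,0,1,2,2,1 for degrees 0…6.
[z⁶] = 1·1 + 1·2 + 1·2 + 1·1 + 1·0 = 6.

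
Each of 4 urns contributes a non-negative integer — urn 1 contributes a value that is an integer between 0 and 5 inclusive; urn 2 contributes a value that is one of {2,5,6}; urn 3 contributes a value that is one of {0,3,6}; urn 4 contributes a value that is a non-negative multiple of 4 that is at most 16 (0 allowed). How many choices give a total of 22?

The generating function for the choices is (1 + q + q^2 + q^3 + q^4 + q^5)·(q^2 + q^5 + q^6)·(1 + q^3 + q^6)·(1 + q^4 + q^8 + q^12 + q^16); the count is [q^22].
(1 + q + q^2 + q^3 + q^4 + q^5) has coefficients 1,1,1,1,1,1 for degrees 0…5.
(q^2 + q^5 + q^6) has coefficients 0,0,1,0,0,1,1,0,0,0,0,0,0,0,0,0,0,0,0,0,0,0,0 for degrees 0…22.
Multiplying by (1 + q^3 + q^6) gives running coefficients 0,0,1,0,0,2,1,0,2,1,0,1,1,0,0,0,0,0,0,0,0,0,0 for degrees 0…22.
Finally multiplying by (1 + q^4 + q^8 + q^12 + q^16), the product of all factors after the first has coefficients 0,0,1,0,0,2,2,0,2,3,2,1,3,3,2,1,3,3,2,1,3,3,1 for degrees 0…22.
[q^22] = 1·1 + 1·3 + 1·3 + 1·1 + 1·2 + 1·3 = 13.

13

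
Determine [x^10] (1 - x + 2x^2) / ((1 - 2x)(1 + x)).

684

The denominator gives the recurrence a_n = a_(n−1) + 2a_(n−2) for n ≥ 3; the numerator fixes a_0 = 1, a_1 = 0, a_2 = 4.
Iterating: 1, 0, 4, 4, 12, 20, 44, 84, 172, 340, 684, so a_10 = 684.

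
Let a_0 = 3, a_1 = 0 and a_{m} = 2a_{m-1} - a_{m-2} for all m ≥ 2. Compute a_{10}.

-27

The ordinary generating function has denominator 1 - 2q + q^2.
Iterating the recurrence: a_0,…,a_{10} = 3, 0, -3, -6, -9, -12, -15, -18, -21, -24, -27.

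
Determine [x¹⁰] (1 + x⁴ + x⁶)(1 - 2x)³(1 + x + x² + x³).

-10

(1 + x⁴ + x⁶) has coefficients 1,0,0,0,1,0,1 for degrees 0…6.
(1 - 2x)³ has coefficients 1,-6,12,-8,0,0,0,0,0,0,0 for degrees 0…10.
Finally multiplying by (1 + x + x² + x³), the product of all factors after the first has coefficients 1,-5,7,-1,-2,4,-8,0,0,0,0 for degrees 0…10.
[x¹⁰] = 1·0 + 1·(-8) + 1·(-2) = -10.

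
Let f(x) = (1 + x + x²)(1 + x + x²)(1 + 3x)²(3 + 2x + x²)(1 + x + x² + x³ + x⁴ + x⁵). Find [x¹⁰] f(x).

356

(1 + x + x²) has coefficients 1,1,1 for degrees 0…2.
(1 + x + x²) has coefficients 1,1,1,0,0,0,0,0,0,0,0 for degrees 0…10.
Multiplying by (1 + 3x)² gives running coefficients 1,7,16,15,9,0,0,0,0,0,0 for degrees 0…10.
Multiplying by (3 + 2x + x²) gives running coefficients 3,23,63,84,73,33,9,0,0,0,0 for degrees 0…10.
Finally multiplying by (1 + x + x² + x³ + x⁴ + x⁵), the product of all factors after the first has coefficients 3,26,89,173,246,279,285,262,199,115,42 for degrees 0…10.
[x¹⁰] = 1·42 + 1·115 + 1·199 = 356.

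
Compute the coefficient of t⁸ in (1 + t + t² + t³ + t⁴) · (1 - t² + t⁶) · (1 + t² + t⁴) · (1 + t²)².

2

(1 + t + t² + t³ + t⁴) has coefficients 1,1,1,1,1 for degrees 0…4.
(1 - t² + t⁶) has coefficients 1,0,-1,0,0,0,1,0,0 for degrees 0…8.
Multiplying by (1 + t² + t⁴) gives running coefficients 1,0,0,0,0,0,0,0,1 for degrees 0…8.
Finally multiplying by (1 + t²)², the product of all factors after the first has coefficients 1,0,2,0,1,0,0,0,1 for degrees 0…8.
[t⁸] = 1·1 + 1·0 + 1·0 + 1·0 + 1·1 = 2.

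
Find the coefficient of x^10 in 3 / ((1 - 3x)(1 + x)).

Partial fractions give a closed form: a_n = (9/4)·3^n + (3/4)·(-1)^n.
At n = 10: a_10 = 132861.

132861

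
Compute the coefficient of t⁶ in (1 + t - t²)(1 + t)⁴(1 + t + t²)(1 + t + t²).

(1 + t - t²) has coefficients 1,1,-1 for degrees 0…2.
(1 + t)⁴ has coefficients 1,4,6,4,1,0,0 for degrees 0…6.
Multiplying by (1 + t + t²) gives running coefficients 1,5,11,14,11,5,1 for degrees 0…6.
Finally multiplying by (1 + t + t²), the product of all factors after the first has coefficients 1,6,17,30,36,30,17 for degrees 0…6.
[t⁶] = 1·17 + 1·30 − 1·36 = 11.

11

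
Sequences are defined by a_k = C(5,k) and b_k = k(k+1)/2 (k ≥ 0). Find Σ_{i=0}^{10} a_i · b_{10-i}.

The convolution is the x^10 coefficient of A(x)B(x).
Σ = 1·55 + 5·45 + 10·36 + 10·28 + 5·21 + 1·15 + 0·10 + 0·6 + 0·3 + 0·1 + 0·0 = 1040.

1040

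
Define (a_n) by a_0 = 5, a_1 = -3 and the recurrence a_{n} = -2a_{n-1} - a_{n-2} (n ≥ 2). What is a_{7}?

The ordinary generating function has denominator 1 + 2y + y^2.
Iterating the recurrence: a_0,…,a_{7} = 5, -3, 1, 1, -3, 5, -7, 9.

9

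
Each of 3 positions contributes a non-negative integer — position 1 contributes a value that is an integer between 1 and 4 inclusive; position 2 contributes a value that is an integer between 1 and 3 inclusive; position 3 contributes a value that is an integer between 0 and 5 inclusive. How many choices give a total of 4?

The generating function for the choices is (t + t² + t³ + t⁴)·(t + t² + t³)·(1 + t + t² + t³ + t⁴ + t⁵); the count is [t⁴].
(t + t² + t³ + t⁴) has coefficients 0,1,1,1,1 for degrees 0…4.
(t + t² + t³) has coefficients 0,1,1,1,0 for degrees 0…4.
Finally multiplying by (1 + t + t² + t³ + t⁴ + t⁵), the product of all factors after the first has coefficients 0,1,2,3,3 for degrees 0…4.
[t⁴] = 1·3 + 1·2 + 1·1 + 1·0 = 6.

6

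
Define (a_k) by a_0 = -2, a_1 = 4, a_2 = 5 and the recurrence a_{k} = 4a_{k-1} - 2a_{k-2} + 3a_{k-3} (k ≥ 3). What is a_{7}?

The ordinary generating function has denominator 1 - 4y + 2y^2 - 3y^3.
Iterating the recurrence: a_0,…,a_{7} = -2, 4, 5, 6, 26, 107, 394, 1440.

1440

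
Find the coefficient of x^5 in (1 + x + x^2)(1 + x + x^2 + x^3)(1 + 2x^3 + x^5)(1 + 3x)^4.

836

(1 + x + x^2) has coefficients 1,1,1 for degrees 0…2.
(1 + x + x^2 + x^3) has coefficients 1,1,1,1,0,0 for degrees 0…5.
Multiplying by (1 + 2x^3 + x^5) gives running coefficients 1,1,1,3,2,3 for degrees 0…5.
Finally multiplying by (1 + 3x)^4, the product of all factors after the first has coefficients 1,13,67,177,281,378 for degrees 0…5.
[x^5] = 1·378 + 1·281 + 1·177 = 836.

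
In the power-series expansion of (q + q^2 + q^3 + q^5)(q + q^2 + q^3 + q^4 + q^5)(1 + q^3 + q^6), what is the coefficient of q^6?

(q + q^2 + q^3 + q^5) has coefficients 0,1,1,1,0,1 for degrees 0…5.
(q + q^2 + q^3 + q^4 + q^5) has coefficients 0,1,1,1,1,1,0 for degrees 0…6.
Finally multiplying by (1 + q^3 + q^6), the product of all factors after the first has coefficients 0,1,1,1,2,2,1 for degrees 0…6.
[q^6] = 1·2 + 1·2 + 1·1 + 1·1 = 6.

6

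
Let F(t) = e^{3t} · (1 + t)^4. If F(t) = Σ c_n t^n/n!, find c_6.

The EGF product rule gives c_6 = Σ_{k_1+k_2=6} C(6; k_1,k_2) · ∏ g_i(k_i), where e^{3t} gives (3)^k; (1+t)^4 gives the falling factorial (4)_k.
g_1(k) for k = 0…6: 1, 3, 9, 27, 81, 243, 729.
g_2(k) for k = 0…6: 1, 4, 12, 24, 24, 0, 0.
c_6 = Σ_k C(6,k)·g_1(k)·g_2(6−k) = 15·9·24 + 20·27·24 + 15·81·12 + 6·243·4 + 1·729·1 = 3240 + 12960 + 14580 + 5832 + 729 = 37341.

37341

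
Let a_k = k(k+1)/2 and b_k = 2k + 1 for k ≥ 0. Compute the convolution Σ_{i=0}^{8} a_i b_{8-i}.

540

This is [x^8] in the product of the two ordinary generating functions.
Σ = 0·17 + 1·15 + 3·13 + 6·11 + 10·9 + 15·7 + 21·5 + 28·3 + 36·1 = 540.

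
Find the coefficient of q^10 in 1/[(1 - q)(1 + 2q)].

683

Partial fractions give a closed form: a_n = (1/3)·1^n + (2/3)·(-2)^n.
At n = 10: a_10 = 683.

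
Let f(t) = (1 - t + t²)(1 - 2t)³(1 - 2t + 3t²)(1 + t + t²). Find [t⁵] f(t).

-82

(1 - t + t²) has coefficients 1,-1,1 for degrees 0…2.
(1 - 2t)³ has coefficients 1,-6,12,-8,0,0 for degrees 0…5.
Multiplying by (1 - 2t + 3t²) gives running coefficients 1,-8,27,-50,52,-24 for degrees 0…5.
Finally multiplying by (1 + t + t²), the product of all factors after the first has coefficients 1,-7,20,-31,29,-22 for degrees 0…5.
[t⁵] = 1·(-22) − 1·29 + 1·(-31) = -82.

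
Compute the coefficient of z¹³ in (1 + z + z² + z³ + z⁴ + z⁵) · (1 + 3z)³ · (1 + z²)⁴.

(1 + z + z² + z³ + z⁴ + z⁵) has coefficients 1,1,1,1,1,1 for degrees 0…5.
(1 + 3z)³ has coefficients 1,9,27,27,0,0,0,0,0,0,0,0,0,0 for degrees 0…13.
Finally multiplying by (1 + z²)⁴, the product of all factors after the first has coefficients 1,9,31,63,114,162,166,198,109,117,27,27,0,0 for degrees 0…13.
[z¹³] = 1·0 + 1·0 + 1·27 + 1·27 + 1·117 + 1·109 = 280.

280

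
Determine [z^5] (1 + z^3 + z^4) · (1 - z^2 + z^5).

0

(1 + z^3 + z^4) has coefficients 1,0,0,1,1 for degrees 0…4.
(1 - z^2 + z^5) has coefficients 1,0,-1,0,0,1 for degrees 0…5.
[z^5] = 1·1 + 1·(-1) + 1·0 = 0.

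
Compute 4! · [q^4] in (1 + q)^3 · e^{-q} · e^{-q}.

16

The EGF product rule gives c_4 = Σ_{k_1+k_2+k_3=4} C(4; k_1,k_2,k_3) · ∏ g_i(k_i), where (1+q)^3 gives the falling factorial (3)_k; e^{-q} gives (-1)^k; e^{-q} gives (-1)^k.
g_1(k) for k = 0…4: 1, 3, 6, 6, 0.
g_2(k) for k = 0…4: 1, -1, 1, -1, 1.
g_3(k) for k = 0…4: 1, -1, 1, -1, 1.
First combine the last two factors: h(k) = Σ_j C(k,j)·g_2(j)·g_3(k−j) for k = 0…4: 1, -2, 4, -8, 16.
c_4 = Σ_k C(4,k)·g_1(k)·h(4−k) = 1·1·16 + 4·3·(-8) + 6·6·4 + 4·6·(-2) = 16 − 96 + 144 − 48 = 16.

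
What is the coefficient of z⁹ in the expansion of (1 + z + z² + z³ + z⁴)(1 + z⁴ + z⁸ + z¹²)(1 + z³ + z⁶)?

(1 + z + z² + z³ + z⁴) has coefficients 1,1,1,1,1 for degrees 0…4.
(1 + z⁴ + z⁸ + z¹²) has coefficients 1,0,0,0,1,0,0,0,1,0 for degrees 0…9.
Finally multiplying by (1 + z³ + z⁶), the product of all factors after the first has coefficients 1,0,0,1,1,0,1,1,1,0 for degrees 0…9.
[z⁹] = 1·0 + 1·1 + 1·1 + 1·1 + 1·0 = 3.

3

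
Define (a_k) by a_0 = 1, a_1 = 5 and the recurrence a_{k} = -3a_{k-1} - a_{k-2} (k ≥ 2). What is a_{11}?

95320

The ordinary generating function has denominator 1 + 3z + z^2.
Iterating the recurrence: a_0,…,a_{11} = 1, 5, -16, 43, -113, 296, -775, 2029, -5312, 13907, -36409, 95320.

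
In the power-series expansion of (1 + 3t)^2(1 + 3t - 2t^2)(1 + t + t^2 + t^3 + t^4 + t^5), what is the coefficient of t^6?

31

(1 + 3t)^2 has coefficients 1,6,9 for degrees 0…2.
(1 + 3t - 2t^2) has coefficients 1,3,-2,0,0,0,0 for degrees 0…6.
Finally multiplying by (1 + t + t^2 + t^3 + t^4 + t^5), the product of all factors after the first has coefficients 1,4,2,2,2,2,1 for degrees 0…6.
[t^6] = 1·1 + 6·2 + 9·2 = 31.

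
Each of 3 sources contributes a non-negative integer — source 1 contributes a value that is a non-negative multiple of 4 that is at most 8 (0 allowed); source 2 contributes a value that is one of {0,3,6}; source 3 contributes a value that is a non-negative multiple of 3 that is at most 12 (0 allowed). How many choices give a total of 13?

The generating function for the choices is (1 + y⁴ + y⁸)·(1 + y³ + y⁶)·(1 + y³ + y⁶ + y⁹ + y¹²); the count is [y¹³].
(1 + y⁴ + y⁸) has coefficients 1,0,0,0,1,0,0,0,1 for degrees 0…8.
(1 + y³ + y⁶) has coefficients 1,0,0,1,0,0,1,0,0,0,0,0,0,0 for degrees 0…13.
Finally multiplying by (1 + y³ + y⁶ + y⁹ + y¹²), the product of all factors after the first has coefficients 1,0,0,2,0,0,3,0,0,3,0,0,3,0 for degrees 0…13.
[y¹³] = 1·0 + 1·3 + 1·0 = 3.

3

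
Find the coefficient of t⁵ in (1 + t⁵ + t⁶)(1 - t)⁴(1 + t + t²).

-2

(1 + t⁵ + t⁶) has coefficients 1,0,0,0,0,1 for degrees 0…5.
(1 - t)⁴ has coefficients 1,-4,6,-4,1,0 for degrees 0…5.
Finally multiplying by (1 + t + t²), the product of all factors after the first has coefficients 1,-3,3,-2,3,-3 for degrees 0…5.
[t⁵] = 1·(-3) + 1·1 = -2.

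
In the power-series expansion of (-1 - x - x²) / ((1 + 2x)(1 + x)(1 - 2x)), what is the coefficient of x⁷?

21

Partial fractions give a closed form: a_n = (-3/4)·(-2)^n + (1/3)·(-1)^n + (-7/12)·2^n.
At n = 7: a_7 = 21.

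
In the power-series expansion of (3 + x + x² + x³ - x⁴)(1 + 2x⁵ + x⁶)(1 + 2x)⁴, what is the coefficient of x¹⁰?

239

(3 + x + x² + x³ - x⁴) has coefficients 3,1,1,1,-1 for degrees 0…4.
(1 + 2x⁵ + x⁶) has coefficients 1,0,0,0,0,2,1,0,0,0,0 for degrees 0…10.
Finally multiplying by (1 + 2x)⁴, the product of all factors after the first has coefficients 1,8,24,32,16,2,17,56,88,64,16 for degrees 0…10.
[x¹⁰] = 3·16 + 1·64 + 1·88 + 1·56 − 1·17 = 239.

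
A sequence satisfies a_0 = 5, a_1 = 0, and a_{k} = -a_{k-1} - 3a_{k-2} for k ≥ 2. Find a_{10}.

The ordinary generating function has denominator 1 + x + 3x^2.
Iterating the recurrence: a_0,…,a_{10} = 5, 0, -15, 15, 30, -75, -15, 240, -195, -525, 1110.

1110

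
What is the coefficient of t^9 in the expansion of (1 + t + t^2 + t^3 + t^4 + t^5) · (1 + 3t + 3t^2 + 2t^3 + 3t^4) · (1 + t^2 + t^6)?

20

(1 + t + t^2 + t^3 + t^4 + t^5) has coefficients 1,1,1,1,1,1 for degrees 0…5.
(1 + 3t + 3t^2 + 2t^3 + 3t^4) has coefficients 1,3,3,2,3,0,0,0,0,0 for degrees 0…9.
Finally multiplying by (1 + t^2 + t^6), the product of all factors after the first has coefficients 1,3,4,5,6,2,4,3,3,2 for degrees 0…9.
[t^9] = 1·2 + 1·3 + 1·3 + 1·4 + 1·2 + 1·6 = 20.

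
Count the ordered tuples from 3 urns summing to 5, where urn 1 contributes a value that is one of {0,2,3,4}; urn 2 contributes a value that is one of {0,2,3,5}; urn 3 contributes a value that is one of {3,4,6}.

The generating function for the choices is (1 + q^2 + q^3 + q^4)·(1 + q^2 + q^3 + q^5)·(q^3 + q^4 + q^6); the count is [q^5].
(1 + q^2 + q^3 + q^4) has coefficients 1,0,1,1,1 for degrees 0…4.
(1 + q^2 + q^3 + q^5) has coefficients 1,0,1,1,0,1 for degrees 0…5.
Finally multiplying by (q^3 + q^4 + q^6), the product of all factors after the first has coefficients 0,0,0,1,1,1 for degrees 0…5.
[q^5] = 1·1 + 1·1 + 1·0 + 1·0 = 2.

2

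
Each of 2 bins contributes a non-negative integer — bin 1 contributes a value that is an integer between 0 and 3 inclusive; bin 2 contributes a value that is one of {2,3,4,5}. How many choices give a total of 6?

The generating function for the choices is (1 + x + x^2 + x^3)·(x^2 + x^3 + x^4 + x^5); the count is [x^6].
(1 + x + x^2 + x^3) has coefficients 1,1,1,1 for degrees 0…3.
(x^2 + x^3 + x^4 + x^5) has coefficients 0,0,1,1,1,1,0 for degrees 0…6.
[x^6] = 1·0 + 1·1 + 1·1 + 1·1 = 3.

3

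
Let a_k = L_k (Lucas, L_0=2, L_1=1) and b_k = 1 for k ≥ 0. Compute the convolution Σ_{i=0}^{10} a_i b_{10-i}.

The convolution is the x^10 coefficient of A(x)B(x).
Σ = 2·1 + 1·1 + 3·1 + 4·1 + 7·1 + 11·1 + 18·1 + 29·1 + 47·1 + 76·1 + 123·1 = 321.

321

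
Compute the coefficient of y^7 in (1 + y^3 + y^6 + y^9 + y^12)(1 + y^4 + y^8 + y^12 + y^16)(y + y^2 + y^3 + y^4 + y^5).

(1 + y^3 + y^6 + y^9 + y^12) has coefficients 1,0,0,1,0,0,1,0 for degrees 0…7.
(1 + y^4 + y^8 + y^12 + y^16) has coefficients 1,0,0,0,1,0,0,0 for degrees 0…7.
Finally multiplying by (y + y^2 + y^3 + y^4 + y^5), the product of all factors after the first has coefficients 0,1,1,1,1,2,1,1 for degrees 0…7.
[y^7] = 1·1 + 1·1 + 1·1 = 3.

3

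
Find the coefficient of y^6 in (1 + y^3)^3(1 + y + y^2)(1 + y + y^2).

9

(1 + y^3)^3 has coefficients 1,0,0,3,0,0,3 for degrees 0…6.
(1 + y + y^2) has coefficients 1,1,1,0,0,0,0 for degrees 0…6.
Finally multiplying by (1 + y + y^2), the product of all factors after the first has coefficients 1,2,3,2,1,0,0 for degrees 0…6.
[y^6] = 1·0 + 3·2 + 3·1 = 9.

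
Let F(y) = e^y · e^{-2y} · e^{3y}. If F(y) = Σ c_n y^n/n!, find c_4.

The EGF product rule gives c_4 = Σ_{k_1+k_2+k_3=4} C(4; k_1,k_2,k_3) · ∏ g_i(k_i), where e^y gives (1)^k; e^{-2y} gives (-2)^k; e^{3y} gives (3)^k.
g_1(k) for k = 0…4: 1, 1, 1, 1, 1.
g_2(k) for k = 0…4: 1, -2, 4, -8, 16.
g_3(k) for k = 0…4: 1, 3, 9, 27, 81.
First combine the last two factors: h(k) = Σ_j C(k,j)·g_2(j)·g_3(k−j) for k = 0…4: 1, 1, 1, 1, 1.
c_4 = Σ_k C(4,k)·g_1(k)·h(4−k) = 1·1·1 + 4·1·1 + 6·1·1 + 4·1·1 + 1·1·1 = 1 + 4 + 6 + 4 + 1 = 16.

16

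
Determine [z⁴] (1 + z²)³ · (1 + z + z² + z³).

6

(1 + z²)³ has coefficients 1,0,3,0,3 for degrees 0…4.
(1 + z + z² + z³) has coefficients 1,1,1,1,0 for degrees 0…4.
[z⁴] = 1·0 + 3·1 + 3·1 = 6.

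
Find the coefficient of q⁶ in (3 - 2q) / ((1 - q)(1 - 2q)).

Partial fractions give a closed form: a_n = (-1)·1^n + (4)·2^n.
At n = 6: a_6 = 255.

255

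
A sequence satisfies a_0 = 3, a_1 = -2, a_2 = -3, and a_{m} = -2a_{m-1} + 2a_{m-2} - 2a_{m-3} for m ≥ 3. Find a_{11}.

The ordinary generating function has denominator 1 + 2q - 2q^2 + 2q^3.
Iterating the recurrence: a_0,…,a_{11} = 3, -2, -3, -4, 6, -14, 48, -136, 396, -1160, 3384, -9880.

-9880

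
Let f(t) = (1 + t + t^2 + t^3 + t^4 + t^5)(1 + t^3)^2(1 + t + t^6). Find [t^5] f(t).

(1 + t + t^2 + t^3 + t^4 + t^5) has coefficients 1,1,1,1,1,1 for degrees 0…5.
(1 + t^3)^2 has coefficients 1,0,0,2,0,0 for degrees 0…5.
Finally multiplying by (1 + t + t^6), the product of all factors after the first has coefficients 1,1,0,2,2,0 for degrees 0…5.
[t^5] = 1·0 + 1·2 + 1·2 + 1·0 + 1·1 + 1·1 = 6.

6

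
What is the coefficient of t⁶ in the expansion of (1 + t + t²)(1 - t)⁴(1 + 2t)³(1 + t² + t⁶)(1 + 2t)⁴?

-289

(1 + t + t²) has coefficients 1,1,1 for degrees 0…2.
(1 - t)⁴ has coefficients 1,-4,6,-4,1,0,0 for degrees 0…6.
Multiplying by (1 + 2t)³ gives running coefficients 1,2,-6,-8,17,6,-20 for degrees 0…6.
Multiplying by (1 + t² + t⁶) gives running coefficients 1,2,-5,-6,11,-2,-2 for degrees 0…6.
Finally multiplying by (1 + 2t)⁴, the product of all factors after the first has coefficients 1,10,35,34,-77,-186,-26 for degrees 0…6.
[t⁶] = 1·(-26) + 1·(-186) + 1·(-77) = -289.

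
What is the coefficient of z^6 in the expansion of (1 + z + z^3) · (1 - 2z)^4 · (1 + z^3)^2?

(1 + z + z^3) has coefficients 1,1,0,1 for degrees 0…3.
(1 - 2z)^4 has coefficients 1,-8,24,-32,16,0,0 for degrees 0…6.
Finally multiplying by (1 + z^3)^2, the product of all factors after the first has coefficients 1,-8,24,-30,0,48,-63 for degrees 0…6.
[z^6] = 1·(-63) + 1·48 + 1·(-30) = -45.

-45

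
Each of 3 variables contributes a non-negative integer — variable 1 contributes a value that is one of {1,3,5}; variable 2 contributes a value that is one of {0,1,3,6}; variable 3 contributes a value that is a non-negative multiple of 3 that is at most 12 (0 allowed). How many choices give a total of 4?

The generating function for the choices is (q + q^3 + q^5)·(1 + q + q^3 + q^6)·(1 + q^3 + q^6 + q^9 + q^12); the count is [q^4].
(q + q^3 + q^5) has coefficients 0,1,0,1,0 for degrees 0…4.
(1 + q + q^3 + q^6) has coefficients 1,1,0,1,0 for degrees 0…4.
Finally multiplying by (1 + q^3 + q^6 + q^9 + q^12), the product of all factors after the first has coefficients 1,1,0,2,1 for degrees 0…4.
[q^4] = 1·2 + 1·1 = 3.

3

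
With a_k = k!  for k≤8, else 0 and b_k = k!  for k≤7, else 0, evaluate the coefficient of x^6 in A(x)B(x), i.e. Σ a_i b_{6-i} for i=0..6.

Write out a_i and b_{6-i} for i = 0,…,6 and sum the products.
Σ = 1·720 + 1·120 + 2·24 + 6·6 + 24·2 + 120·1 + 720·1 = 1812.

1812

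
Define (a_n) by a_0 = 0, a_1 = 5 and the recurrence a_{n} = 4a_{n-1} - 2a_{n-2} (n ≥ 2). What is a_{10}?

380480

The ordinary generating function has denominator 1 - 4t + 2t^2.
Iterating the recurrence: a_0,…,a_{10} = 0, 5, 20, 70, 240, 820, 2800, 9560, 32640, 111440, 380480.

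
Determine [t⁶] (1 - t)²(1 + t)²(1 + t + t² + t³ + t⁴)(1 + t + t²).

(1 - t)² has coefficients 1,-2,1 for degrees 0…2.
(1 + t)² has coefficients 1,2,1,0,0,0,0 for degrees 0…6.
Multiplying by (1 + t + t² + t³ + t⁴) gives running coefficients 1,3,4,4,4,3,1 for degrees 0…6.
Finally multiplying by (1 + t + t²), the product of all factors after the first has coefficients 1,4,8,11,12,11,8 for degrees 0…6.
[t⁶] = 1·8 − 2·11 + 1·12 = -2.

-2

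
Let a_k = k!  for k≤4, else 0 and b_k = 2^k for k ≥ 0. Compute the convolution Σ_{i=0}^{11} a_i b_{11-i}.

The convolution is the t^11 coefficient of A(t)B(t).
Σ = 1·2048 + 1·1024 + 2·512 + 6·256 + 24·128 + 0·64 + 0·32 + 0·16 + 0·8 + 0·4 + 0·2 + 0·1 = 8704.

8704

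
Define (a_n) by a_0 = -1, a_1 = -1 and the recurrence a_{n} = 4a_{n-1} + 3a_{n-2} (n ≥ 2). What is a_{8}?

The ordinary generating function has denominator 1 - 4z - 3z^2.
Iterating the recurrence: a_0,…,a_{8} = -1, -1, -7, -31, -145, -673, -3127, -14527, -67489.

-67489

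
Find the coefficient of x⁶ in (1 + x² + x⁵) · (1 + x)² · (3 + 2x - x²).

(1 + x² + x⁵) has coefficients 1,0,1,0,0,1 for degrees 0…5.
(1 + x)² has coefficients 1,2,1,0,0,0,0 for degrees 0…6.
Finally multiplying by (3 + 2x - x²), the product of all factors after the first has coefficients 3,8,6,0,-1,0,0 for degrees 0…6.
[x⁶] = 1·0 + 1·(-1) + 1·8 = 7.

7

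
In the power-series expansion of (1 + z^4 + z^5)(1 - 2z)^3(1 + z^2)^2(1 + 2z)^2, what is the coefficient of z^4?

(1 + z^4 + z^5) has coefficients 1,0,0,0,1 for degrees 0…4.
(1 - 2z)^3 has coefficients 1,-6,12,-8,0 for degrees 0…4.
Multiplying by (1 + z^2)^2 gives running coefficients 1,-6,14,-20,25 for degrees 0…4.
Finally multiplying by (1 + 2z)^2, the product of all factors after the first has coefficients 1,-2,-6,12,1 for degrees 0…4.
[z^4] = 1·1 + 1·1 = 2.

2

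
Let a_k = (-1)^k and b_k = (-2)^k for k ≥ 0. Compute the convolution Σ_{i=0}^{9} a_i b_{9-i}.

-1023

Write out a_i and b_{9-i} for i = 0,…,9 and sum the products.
Σ = 1·(-512) − 1·256 + 1·(-128) − 1·64 + 1·(-32) − 1·16 + 1·(-8) − 1·4 + 1·(-2) − 1·1 = -1023.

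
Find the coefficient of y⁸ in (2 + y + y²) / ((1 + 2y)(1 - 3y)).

9802

The denominator gives the recurrence a_n = a_(n−1) + 6a_(n−2) for n ≥ 3; the numerator fixes a_0 = 2, a_1 = 3, a_2 = 16.
Iterating: 2, 3, 16, 34, 130, 334, 1114, 3118, 9802, so a_8 = 9802.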